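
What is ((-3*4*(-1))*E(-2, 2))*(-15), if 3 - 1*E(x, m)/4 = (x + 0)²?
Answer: 720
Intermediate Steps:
E(x, m) = 12 - 4*x² (E(x, m) = 12 - 4*(x + 0)² = 12 - 4*x²)
((-3*4*(-1))*E(-2, 2))*(-15) = ((-3*4*(-1))*(12 - 4*(-2)²))*(-15) = ((-12*(-1))*(12 - 4*4))*(-15) = (12*(12 - 16))*(-15) = (12*(-4))*(-15) = -48*(-15) = 720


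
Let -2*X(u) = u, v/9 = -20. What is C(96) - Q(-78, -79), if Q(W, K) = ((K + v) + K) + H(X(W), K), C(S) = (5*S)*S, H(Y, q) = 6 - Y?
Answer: 46451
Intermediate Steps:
v = -180 (v = 9*(-20) = -180)
X(u) = -u/2
C(S) = 5*S²
Q(W, K) = -174 + W/2 + 2*K (Q(W, K) = ((K - 180) + K) + (6 - (-1)*W/2) = ((-180 + K) + K) + (6 + W/2) = (-180 + 2*K) + (6 + W/2) = -174 + W/2 + 2*K)
C(96) - Q(-78, -79) = 5*96² - (-174 + (½)*(-78) + 2*(-79)) = 5*9216 - (-174 - 39 - 158) = 46080 - 1*(-371) = 46080 + 371 = 46451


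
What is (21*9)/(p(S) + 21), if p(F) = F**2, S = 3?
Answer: 63/10 ≈ 6.3000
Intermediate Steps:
(21*9)/(p(S) + 21) = (21*9)/(3**2 + 21) = 189/(9 + 21) = 189/30 = 189*(1/30) = 63/10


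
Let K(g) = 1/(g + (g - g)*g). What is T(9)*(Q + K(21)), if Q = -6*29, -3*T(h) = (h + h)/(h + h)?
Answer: 3653/63 ≈ 57.984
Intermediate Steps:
T(h) = -⅓ (T(h) = -(h + h)/(3*(h + h)) = -2*h/(3*(2*h)) = -2*h*1/(2*h)/3 = -⅓*1 = -⅓)
K(g) = 1/g (K(g) = 1/(g + 0*g) = 1/(g + 0) = 1/g)
Q = -174
T(9)*(Q + K(21)) = -(-174 + 1/21)/3 = -⅓*(-3653/21) = 3653/63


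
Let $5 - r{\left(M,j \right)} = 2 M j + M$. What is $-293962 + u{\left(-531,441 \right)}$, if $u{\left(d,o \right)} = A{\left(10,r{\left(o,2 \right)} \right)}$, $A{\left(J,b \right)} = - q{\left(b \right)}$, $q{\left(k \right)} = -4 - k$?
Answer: $-296158$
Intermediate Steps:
$r{\left(M,j \right)} = 5 - M - 2 M j$ ($r{\left(M,j \right)} = 5 - \left(2 M j + M\right) = 5 - \left(M + 2 M j\right) = 5 - M - 2 M j$)
$A{\left(J,b \right)} = 4 + b$ ($A{\left(J,b \right)} = - (-4 - b) = 4 + b$)
$u{\left(d,o \right)} = 9 - 5 o$ ($u{\left(d,o \right)} = 4 - \left(-5 + o + 2 o 2\right) = 4 - \left(-5 + 5 o\right) = 9 - 5 o$)
$-293962 + u{\left(-531,441 \right)} = -293962 + \left(9 - 2205\right) = -293962 - 2196 = -296158$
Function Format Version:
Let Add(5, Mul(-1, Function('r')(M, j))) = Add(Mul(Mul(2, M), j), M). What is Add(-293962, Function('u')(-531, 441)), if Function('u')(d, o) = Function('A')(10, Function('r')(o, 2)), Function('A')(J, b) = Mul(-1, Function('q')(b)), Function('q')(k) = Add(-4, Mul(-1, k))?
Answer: -296158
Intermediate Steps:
Function('r')(M, j) = Add(5, Mul(-1, M), Mul(-2, M, j)) (Function('r')(M, j) = Add(5, Mul(-1, Add(Mul(Mul(2, M), j), M))) = Add(5, Mul(-1, Add(Mul(2, M, j), M))) = Add(5, Mul(-1, Add(M, Mul(2, M, j)))) = Add(5, Add(Mul(-1, M), Mul(-2, M, j))) = Add(5, Mul(-1, M), Mul(-2, M, j)))
Function('A')(J, b) = Add(4, b) (Function('A')(J, b) = Mul(-1, Add(-4, Mul(-1, b))) = Add(4, b))
Function('u')(d, o) = Add(9, Mul(-5, o)) (Function('u')(d, o) = Add(4, Add(5, Mul(-1, o), Mul(-2, o, 2))) = Add(4, Add(5, Mul(-1, o), Mul(-4, o))) = Add(4, Add(5, Mul(-5, o))) = Add(9, Mul(-5, o)))
Add(-293962, Function('u')(-531, 441)) = Add(-293962, Add(9, Mul(-5, 441))) = Add(-293962, Add(9, -2205)) = Add(-293962, -2196) = -296158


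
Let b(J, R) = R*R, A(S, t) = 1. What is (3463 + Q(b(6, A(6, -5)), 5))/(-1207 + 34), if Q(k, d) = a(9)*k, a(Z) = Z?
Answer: -3472/1173 ≈ -2.9599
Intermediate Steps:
b(J, R) = R²
Q(k, d) = 9*k
(3463 + Q(b(6, A(6, -5)), 5))/(-1207 + 34) = (3463 + 9*1²)/(-1207 + 34) = (3463 + 9*1)/(-1173) = (3463 + 9)*(-1/1173) = 3472*(-1/1173) = -3472/1173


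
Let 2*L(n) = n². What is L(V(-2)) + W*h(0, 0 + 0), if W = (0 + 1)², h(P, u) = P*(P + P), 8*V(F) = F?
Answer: 1/32 ≈ 0.031250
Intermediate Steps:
V(F) = F/8
L(n) = n²/2
h(P, u) = 2*P² (h(P, u) = P*(2*P) = 2*P²)
W = 1 (W = 1² = 1)
L(V(-2)) + W*h(0, 0 + 0) = ((⅛)*(-2))²/2 + 1*(2*0²) = (-¼)²/2 + 1*(2*0) = (½)*(1/16) + 1*0 = 1/32 + 0 = 1/32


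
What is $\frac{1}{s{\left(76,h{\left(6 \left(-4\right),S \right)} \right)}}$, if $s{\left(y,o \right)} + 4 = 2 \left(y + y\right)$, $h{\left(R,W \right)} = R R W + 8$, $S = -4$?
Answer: $\frac{1}{300} \approx 0.0033333$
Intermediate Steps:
$h{\left(R,W \right)} = 8 + W R^{2}$ ($h{\left(R,W \right)} = R^{2} W + 8 = W R^{2} + 8 = 8 + W R^{2}$)
$s{\left(y,o \right)} = -4 + 4 y$ ($s{\left(y,o \right)} = -4 + 2 \left(y + y\right) = -4 + 2 \cdot 2 y = -4 + 4 y$)
$\frac{1}{s{\left(76,h{\left(6 \left(-4\right),S \right)} \right)}} = \frac{1}{-4 + 4 \cdot 76} = \frac{1}{-4 + 304} = \frac{1}{300}$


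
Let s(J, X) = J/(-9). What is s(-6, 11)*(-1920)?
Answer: -1280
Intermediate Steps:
s(J, X) = -J/9 (s(J, X) = J*(-⅑) = -J/9)
s(-6, 11)*(-1920) = -⅑*(-6)*(-1920) = (⅔)*(-1920) = -1280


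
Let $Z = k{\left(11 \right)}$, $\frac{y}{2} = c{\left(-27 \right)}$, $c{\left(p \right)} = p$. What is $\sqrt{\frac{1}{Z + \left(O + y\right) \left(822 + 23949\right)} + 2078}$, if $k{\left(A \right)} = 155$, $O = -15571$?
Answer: $\frac{\sqrt{4863986401175389195}}{48380840} \approx 45.585$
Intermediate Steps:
$y = -54$ ($y = 2 \left(-27\right) = -54$)
$Z = 155$
$\sqrt{\frac{1}{Z + \left(O + y\right) \left(822 + 23949\right)} + 2078} = \sqrt{\frac{1}{155 + \left(-15571 - 54\right) \left(822 + 23949\right)} + 2078} = \sqrt{\frac{1}{155 - 387046875} + 2078} = \sqrt{\frac{1}{-387046720} + 2078} = \sqrt{- \frac{1}{387046720} + 2078} = \sqrt{\frac{804283084159}{387046720}} = \frac{\sqrt{4863986401175389195}}{48380840}$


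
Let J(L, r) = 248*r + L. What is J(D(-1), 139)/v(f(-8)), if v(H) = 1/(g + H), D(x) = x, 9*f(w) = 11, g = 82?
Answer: 25818779/9 ≈ 2.8688e+6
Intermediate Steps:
f(w) = 11/9 (f(w) = (⅑)*11 = 11/9)
J(L, r) = L + 248*r
v(H) = 1/(82 + H)
J(D(-1), 139)/v(f(-8)) = (-1 + 248*139)/(1/(82 + 11/9)) = (-1 + 34472)/(1/(749/9)) = 34471/(9/749) = 34471*(749/9) = 25818779/9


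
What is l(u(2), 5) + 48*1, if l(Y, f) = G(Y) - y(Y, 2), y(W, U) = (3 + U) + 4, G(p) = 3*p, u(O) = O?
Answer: 45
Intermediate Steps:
y(W, U) = 7 + U
l(Y, f) = -9 + 3*Y (l(Y, f) = 3*Y - (7 + 2) = 3*Y - 1*9 = 3*Y - 9 = -9 + 3*Y)
l(u(2), 5) + 48*1 = (-9 + 3*2) + 48*1 = (-9 + 6) + 48 = -3 + 48 = 45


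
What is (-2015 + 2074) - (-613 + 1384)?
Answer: -712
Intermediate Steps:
(-2015 + 2074) - (-613 + 1384) = 59 - 1*771 = 59 - 771 = -712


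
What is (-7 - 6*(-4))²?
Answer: 289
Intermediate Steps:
(-7 - 6*(-4))² = (-7 + 24)² = 17² = 289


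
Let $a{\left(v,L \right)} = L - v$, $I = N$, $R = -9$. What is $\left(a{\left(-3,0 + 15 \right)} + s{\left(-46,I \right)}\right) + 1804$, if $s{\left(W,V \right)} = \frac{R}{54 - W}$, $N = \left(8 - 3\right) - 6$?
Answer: $\frac{182191}{100} \approx 1821.9$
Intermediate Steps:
$N = -1$ ($N = 5 - 6 = -1$)
$I = -1$
$s{\left(W,V \right)} = - \frac{9}{54 - W}$
$\left(a{\left(-3,0 + 15 \right)} + s{\left(-46,I \right)}\right) + 1804 = \left(\left(\left(0 + 15\right) - -3\right) + \frac{9}{-54 - 46}\right) + 1804 = \left(\left(15 + 3\right) + \frac{9}{-100}\right) + 1804 = \left(18 + 9 \left(- \frac{1}{100}\right)\right) + 1804 = \left(18 - \frac{9}{100}\right) + 1804 = \frac{1791}{100} + 1804 = \frac{182191}{100}$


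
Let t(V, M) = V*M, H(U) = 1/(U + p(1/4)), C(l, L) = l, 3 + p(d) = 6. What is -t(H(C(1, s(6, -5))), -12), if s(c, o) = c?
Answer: 3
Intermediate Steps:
p(d) = 3 (p(d) = -3 + 6 = 3)
H(U) = 1/(3 + U) (H(U) = 1/(U + 3) = 1/(3 + U))
t(V, M) = M*V
-t(H(C(1, s(6, -5))), -12) = -(-12)/(3 + 1) = -(-12)/4 = -1*(-3) = 3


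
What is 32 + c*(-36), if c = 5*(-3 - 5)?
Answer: 1472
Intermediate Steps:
c = -40 (c = 5*(-8) = -40)
32 + c*(-36) = 32 - 40*(-36) = 32 + 1440 = 1472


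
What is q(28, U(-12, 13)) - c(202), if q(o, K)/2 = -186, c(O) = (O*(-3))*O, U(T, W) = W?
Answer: 122040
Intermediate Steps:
c(O) = -3*O² (c(O) = (-3*O)*O = -3*O²)
q(o, K) = -372 (q(o, K) = 2*(-186) = -372)
q(28, U(-12, 13)) - c(202) = -372 - (-3)*202² = -372 - (-3)*40804 = -372 - 1*(-122412) = -372 + 122412 = 122040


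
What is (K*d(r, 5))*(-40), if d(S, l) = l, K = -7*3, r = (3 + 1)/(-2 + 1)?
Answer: 4200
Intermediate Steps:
r = -4 (r = 4/(-1) = 4*(-1) = -4)
K = -21
(K*d(r, 5))*(-40) = -21*5*(-40) = -105*(-40) = 4200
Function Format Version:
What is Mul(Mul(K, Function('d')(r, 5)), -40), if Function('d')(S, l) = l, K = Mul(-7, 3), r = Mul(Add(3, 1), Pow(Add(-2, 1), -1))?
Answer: 4200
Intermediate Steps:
r = -4 (r = Mul(4, Pow(-1, -1)) = Mul(4, -1) = -4)
K = -21
Mul(Mul(K, Function('d')(r, 5)), -40) = Mul(Mul(-21, 5), -40) = Mul(-105, -40) = 4200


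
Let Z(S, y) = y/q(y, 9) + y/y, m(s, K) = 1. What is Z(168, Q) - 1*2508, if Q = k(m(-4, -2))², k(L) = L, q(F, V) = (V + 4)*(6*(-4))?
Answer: -782185/312 ≈ -2507.0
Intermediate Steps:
q(F, V) = -96 - 24*V (q(F, V) = (4 + V)*(-24) = -96 - 24*V)
Q = 1 (Q = 1² = 1)
Z(S, y) = 1 - y/312 (Z(S, y) = y/(-96 - 24*9) + y/y = y/(-96 - 216) + 1 = y/(-312) + 1 = y*(-1/312) + 1 = -y/312 + 1 = 1 - y/312)
Z(168, Q) - 1*2508 = (1 - 1/312*1) - 1*2508 = (1 - 1/312) - 2508 = 311/312 - 2508 = -782185/312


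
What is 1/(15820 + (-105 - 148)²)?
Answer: 1/79829 ≈ 1.2527e-5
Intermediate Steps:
1/(15820 + (-105 - 148)²) = 1/(15820 + (-253)²) = 1/(15820 + 64009) = 1/79829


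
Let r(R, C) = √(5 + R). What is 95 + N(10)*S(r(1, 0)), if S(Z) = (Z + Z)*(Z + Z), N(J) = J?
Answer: 335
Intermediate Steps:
S(Z) = 4*Z² (S(Z) = (2*Z)*(2*Z) = 4*Z²)
95 + N(10)*S(r(1, 0)) = 95 + 10*(4*(√(5 + 1))²) = 95 + 10*(4*(√6)²) = 95 + 10*(4*6) = 95 + 10*24 = 95 + 240 = 335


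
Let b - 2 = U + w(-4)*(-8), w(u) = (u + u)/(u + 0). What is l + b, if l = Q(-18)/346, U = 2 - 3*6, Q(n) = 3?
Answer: -10377/346 ≈ -29.991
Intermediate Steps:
w(u) = 2 (w(u) = (2*u)/u = 2)
U = -16 (U = 2 - 18 = -16)
b = -30 (b = 2 + (-16 + 2*(-8)) = 2 + (-16 - 16) = 2 - 32 = -30)
l = 3/346 ≈ 0.0086705
l + b = 3/346 - 30 = -10377/346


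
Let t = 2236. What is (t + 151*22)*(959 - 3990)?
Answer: -16846298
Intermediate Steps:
(t + 151*22)*(959 - 3990) = (2236 + 151*22)*(959 - 3990) = (2236 + 3322)*(-3031) = 5558*(-3031) = -16846298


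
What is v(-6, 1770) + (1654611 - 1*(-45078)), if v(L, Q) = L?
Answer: 1699683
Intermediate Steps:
v(-6, 1770) + (1654611 - 1*(-45078)) = -6 + (1654611 - 1*(-45078)) = -6 + (1654611 + 45078) = -6 + 1699689 = 1699683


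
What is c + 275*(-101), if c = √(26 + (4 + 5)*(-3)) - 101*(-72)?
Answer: -20503 + I ≈ -20503.0 + 1.0*I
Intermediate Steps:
c = 7272 + I (c = √(26 + 9*(-3)) + 7272 = √(26 - 27) + 7272 = √(-1) + 7272 = I + 7272 = 7272 + I ≈ 7272.0 + 1.0*I)
c + 275*(-101) = (7272 + I) + 275*(-101) = (7272 + I) - 27775 = -20503 + I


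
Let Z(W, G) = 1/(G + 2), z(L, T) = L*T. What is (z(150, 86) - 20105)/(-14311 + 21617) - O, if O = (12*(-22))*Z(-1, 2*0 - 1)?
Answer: 1921579/7306 ≈ 263.01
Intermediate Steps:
Z(W, G) = 1/(2 + G)
O = -264 (O = (12*(-22))/(2 + (2*0 - 1)) = -264/(2 + (0 - 1)) = -264/(2 - 1) = -264/1 = -264*1 = -264)
(z(150, 86) - 20105)/(-14311 + 21617) - O = (150*86 - 20105)/(-14311 + 21617) - 1*(-264) = (12900 - 20105)/7306 + 264 = -7205*1/7306 + 264 = -7205/7306 + 264 = 1921579/7306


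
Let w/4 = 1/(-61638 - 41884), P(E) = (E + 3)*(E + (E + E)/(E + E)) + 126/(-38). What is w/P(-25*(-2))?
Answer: -19/1327514367 ≈ -1.4312e-8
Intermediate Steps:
P(E) = -63/19 + (1 + E)*(3 + E) (P(E) = (3 + E)*(E + (2*E)/((2*E))) + 126*(-1/38) = (3 + E)*(E + (2*E)*(1/(2*E))) - 63/19 = (3 + E)*(E + 1) - 63/19 = (3 + E)*(1 + E) - 63/19 = (1 + E)*(3 + E) - 63/19 = -63/19 + (1 + E)*(3 + E))
w = -2/51761 (w = 4/(-61638 - 41884) = 4/(-103522) = 4*(-1/103522) = -2/51761 ≈ -3.8639e-5)
w/P(-25*(-2)) = -2/(51761*(-6/19 + (-25*(-2))**2 + 4*(-25*(-2)))) = -2/(51761*(-6/19 + 50**2 + 4*50)) = -2/(51761*(-6/19 + 2500 + 200)) = -2/(51761*51294/19) = -2/51761*19/51294 = -19/1327514367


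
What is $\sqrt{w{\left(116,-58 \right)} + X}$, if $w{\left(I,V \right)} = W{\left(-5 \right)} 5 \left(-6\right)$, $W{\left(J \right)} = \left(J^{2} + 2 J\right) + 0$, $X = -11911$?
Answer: $i \sqrt{12361} \approx 111.18 i$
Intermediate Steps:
$W{\left(J \right)} = J^{2} + 2 J$
$w{\left(I,V \right)} = -450$ ($w{\left(I,V \right)} = - 5 \left(2 - 5\right) 5 \left(-6\right) = \left(-5\right) \left(-3\right) 5 \left(-6\right) = 15 \cdot 5 \left(-6\right) = 75 \left(-6\right) = -450$)
$\sqrt{w{\left(116,-58 \right)} + X} = \sqrt{-450 - 11911} = \sqrt{-12361} = i \sqrt{12361}$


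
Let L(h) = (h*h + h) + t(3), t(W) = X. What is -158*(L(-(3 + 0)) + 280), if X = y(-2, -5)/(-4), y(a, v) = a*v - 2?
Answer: -44872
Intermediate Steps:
y(a, v) = -2 + a*v
X = -2 (X = (-2 - 2*(-5))/(-4) = (-2 + 10)*(-1/4) = 8*(-1/4) = -2)
t(W) = -2
L(h) = -2 + h + h**2 (L(h) = (h*h + h) - 2 = (h**2 + h) - 2 = (h + h**2) - 2 = -2 + h + h**2)
-158*(L(-(3 + 0)) + 280) = -158*((-2 - (3 + 0) + (-(3 + 0))**2) + 280) = -158*((-2 - 1*3 + (-1*3)**2) + 280) = -158*((-2 - 3 + (-3)**2) + 280) = -158*((-2 - 3 + 9) + 280) = -158*(4 + 280) = -158*284 = -44872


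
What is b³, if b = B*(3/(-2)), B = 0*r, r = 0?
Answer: 0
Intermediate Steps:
B = 0 (B = 0*0 = 0)
b = 0 (b = 0*(3/(-2)) = 0*(3*(-½)) = 0*(-3/2) = 0)
b³ = 0³ = 0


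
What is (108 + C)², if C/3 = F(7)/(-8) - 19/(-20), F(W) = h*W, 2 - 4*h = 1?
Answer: 310852161/25600 ≈ 12143.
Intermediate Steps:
h = ¼ (h = ½ - ¼*1 = ½ - ¼ = ¼ ≈ 0.25000)
F(W) = W/4
C = 351/160 (C = 3*(((¼)*7)/(-8) - 19/(-20)) = 3*((7/4)*(-⅛) - 19*(-1/20)) = 3*(-7/32 + 19/20) = 3*(117/160) = 351/160 ≈ 2.1937)
(108 + C)² = (108 + 351/160)² = (17631/160)² = 310852161/25600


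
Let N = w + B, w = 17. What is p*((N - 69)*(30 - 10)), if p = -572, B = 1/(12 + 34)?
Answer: 13676520/23 ≈ 5.9463e+5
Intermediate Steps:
B = 1/46 ≈ 0.021739
N = 783/46 (N = 17 + 1/46 = 783/46 ≈ 17.022)
p*((N - 69)*(30 - 10)) = -572*(783/46 - 69)*(30 - 10) = -(-683826)*20/23 = -572*(-23910/23) = 13676520/23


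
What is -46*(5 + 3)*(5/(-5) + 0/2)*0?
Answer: 0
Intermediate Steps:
-46*(5 + 3)*(5/(-5) + 0/2)*0 = -368*(5*(-⅕) + 0*(½))*0 = -368*(-1 + 0)*0 = -368*(-1)*0 = -46*(-8)*0 = 368*0 = 0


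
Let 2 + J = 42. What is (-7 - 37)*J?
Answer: -1760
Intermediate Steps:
J = 40 (J = -2 + 42 = 40)
(-7 - 37)*J = (-7 - 37)*40 = -44*40 = -1760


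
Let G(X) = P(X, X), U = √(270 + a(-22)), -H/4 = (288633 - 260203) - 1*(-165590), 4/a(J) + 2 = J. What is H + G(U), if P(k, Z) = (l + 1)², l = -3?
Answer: -776076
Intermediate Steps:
a(J) = 4/(-2 + J)
P(k, Z) = 4 (P(k, Z) = (-3 + 1)² = (-2)² = 4)
H = -776080 (H = -4*((288633 - 260203) - 1*(-165590)) = -4*(28430 + 165590) = -4*194020 = -776080)
U = √9714/6 (U = √(270 + 4/(-2 - 22)) = √(270 + 4/(-24)) = √(270 + 4*(-1/24)) = √(270 - ⅙) = √(1619/6) = √9714/6 ≈ 16.427)
G(X) = 4
H + G(U) = -776080 + 4 = -776076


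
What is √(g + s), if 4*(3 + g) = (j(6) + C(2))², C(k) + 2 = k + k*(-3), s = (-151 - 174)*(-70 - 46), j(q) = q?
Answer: √37697 ≈ 194.16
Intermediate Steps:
s = 37700 (s = -325*(-116) = 37700)
C(k) = -2 - 2*k (C(k) = -2 + (k + k*(-3)) = -2 + (k - 3*k) = -2 - 2*k)
g = -3 (g = -3 + (6 + (-2 - 2*2))²/4 = -3 + (6 + (-2 - 4))²/4 = -3 + (6 - 6)²/4 = -3 + (¼)*0² = -3 + (¼)*0 = -3 + 0 = -3)
√(g + s) = √(-3 + 37700) = √37697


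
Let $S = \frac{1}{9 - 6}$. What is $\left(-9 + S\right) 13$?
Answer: $- \frac{338}{3} \approx -112.67$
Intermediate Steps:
$S = \frac{1}{3} \approx 0.33333$
$\left(-9 + S\right) 13 = \left(-9 + \frac{1}{3}\right) 13 = \left(- \frac{26}{3}\right) 13 = - \frac{338}{3}$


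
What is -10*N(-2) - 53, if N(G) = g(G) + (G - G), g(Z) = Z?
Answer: -33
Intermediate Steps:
N(G) = G (N(G) = G + (G - G) = G + 0 = G)
-10*N(-2) - 53 = -10*(-2) - 53 = 20 - 53 = -33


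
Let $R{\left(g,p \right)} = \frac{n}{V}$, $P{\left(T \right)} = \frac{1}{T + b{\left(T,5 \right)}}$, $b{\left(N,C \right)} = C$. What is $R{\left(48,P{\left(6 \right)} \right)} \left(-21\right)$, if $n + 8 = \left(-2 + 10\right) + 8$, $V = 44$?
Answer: $- \frac{42}{11} \approx -3.8182$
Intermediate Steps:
$n = 8$ ($n = -8 + \left(\left(-2 + 10\right) + 8\right) = -8 + \left(8 + 8\right) = -8 + 16 = 8$)
$P{\left(T \right)} = \frac{1}{5 + T}$ ($P{\left(T \right)} = \frac{1}{T + 5} = \frac{1}{5 + T}$)
$R{\left(g,p \right)} = \frac{2}{11}$ ($R{\left(g,p \right)} = \frac{8}{44} = 8 \cdot \frac{1}{44} = \frac{2}{11}$)
$R{\left(48,P{\left(6 \right)} \right)} \left(-21\right) = \frac{2}{11} \left(-21\right) = - \frac{42}{11}$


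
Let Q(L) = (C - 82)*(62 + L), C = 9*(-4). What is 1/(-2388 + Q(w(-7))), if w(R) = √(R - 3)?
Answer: I/(2*(-4852*I + 59*√10)) ≈ -0.0001029 + 3.9568e-6*I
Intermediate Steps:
C = -36
w(R) = √(-3 + R)
Q(L) = -7316 - 118*L (Q(L) = (-36 - 82)*(62 + L) = -118*(62 + L) = -7316 - 118*L)
1/(-2388 + Q(w(-7))) = 1/(-2388 + (-7316 - 118*√(-3 - 7))) = 1/(-2388 + (-7316 - 118*I*√10)) = 1/(-9704 - 118*I*√10)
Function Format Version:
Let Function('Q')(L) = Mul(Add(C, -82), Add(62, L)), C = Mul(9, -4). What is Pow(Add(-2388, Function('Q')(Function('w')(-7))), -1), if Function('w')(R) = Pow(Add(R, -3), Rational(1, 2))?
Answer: Mul(Rational(1, 2), I, Pow(Add(Mul(-4852, I), Mul(59, Pow(10, Rational(1, 2)))), -1)) ≈ Add(-0.00010290, Mul(3.9568e-6, I))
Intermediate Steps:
C = -36
Function('w')(R) = Pow(Add(-3, R), Rational(1, 2))
Function('Q')(L) = Add(-7316, Mul(-118, L)) (Function('Q')(L) = Mul(Add(-36, -82), Add(62, L)) = Mul(-118, Add(62, L)) = Add(-7316, Mul(-118, L)))
Pow(Add(-2388, Function('Q')(Function('w')(-7))), -1) = Pow(Add(-2388, Add(-7316, Mul(-118, Pow(Add(-3, -7), Rational(1, 2))))), -1) = Pow(Add(-2388, Add(-7316, Mul(-118, Pow(-10, Rational(1, 2))))), -1) = Pow(Add(-2388, Add(-7316, Mul(-118, Mul(I, Pow(10, Rational(1, 2)))))), -1) = Pow(Add(-2388, Add(-7316, Mul(-118, I, Pow(10, Rational(1, 2))))), -1) = Pow(Add(-9704, Mul(-118, I, Pow(10, Rational(1, 2)))), -1)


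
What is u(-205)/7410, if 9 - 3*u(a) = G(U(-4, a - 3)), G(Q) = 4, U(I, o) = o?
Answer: 1/4446 ≈ 0.00022492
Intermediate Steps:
u(a) = 5/3 (u(a) = 3 - ⅓*4 = 3 - 4/3 = 5/3)
u(-205)/7410 = (5/3)/7410 = (5/3)*(1/7410) = 1/4446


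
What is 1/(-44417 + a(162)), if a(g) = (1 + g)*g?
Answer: -1/18011 ≈ -5.5522e-5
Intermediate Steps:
a(g) = g*(1 + g)
1/(-44417 + a(162)) = 1/(-44417 + 162*(1 + 162)) = 1/(-44417 + 162*163) = 1/(-44417 + 26406) = 1/(-18011) = -1/18011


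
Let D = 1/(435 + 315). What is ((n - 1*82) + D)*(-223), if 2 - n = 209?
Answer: 48335027/750 ≈ 64447.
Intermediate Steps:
n = -207 (n = 2 - 1*209 = 2 - 209 = -207)
D = 1/750 ≈ 0.0013333
((n - 1*82) + D)*(-223) = ((-207 - 1*82) + 1/750)*(-223) = ((-207 - 82) + 1/750)*(-223) = (-289 + 1/750)*(-223) = -216749/750*(-223) = 48335027/750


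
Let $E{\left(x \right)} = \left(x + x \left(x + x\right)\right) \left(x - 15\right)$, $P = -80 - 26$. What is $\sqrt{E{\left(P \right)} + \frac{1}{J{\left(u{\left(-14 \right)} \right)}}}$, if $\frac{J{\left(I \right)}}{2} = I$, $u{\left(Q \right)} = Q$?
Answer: $\frac{i \sqrt{530432063}}{14} \approx 1645.1 i$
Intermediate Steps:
$J{\left(I \right)} = 2 I$
$P = -106$ ($P = -80 - 26 = -106$)
$E{\left(x \right)} = \left(-15 + x\right) \left(x + 2 x^{2}\right)$ ($E{\left(x \right)} = \left(x + x 2 x\right) \left(-15 + x\right) = \left(x + 2 x^{2}\right) \left(-15 + x\right) = \left(-15 + x\right) \left(x + 2 x^{2}\right)$)
$\sqrt{E{\left(P \right)} + \frac{1}{J{\left(u{\left(-14 \right)} \right)}}} = \sqrt{- 106 \left(-15 - -3074 + 2 \left(-106\right)^{2}\right) + \frac{1}{2 \left(-14\right)}} = \sqrt{- 106 \left(-15 + 3074 + 2 \cdot 11236\right) + \frac{1}{-28}} = \sqrt{- 106 \left(-15 + 3074 + 22472\right) - \frac{1}{28}} = \sqrt{\left(-106\right) 25531 - \frac{1}{28}} = \sqrt{-2706286 - \frac{1}{28}} = \sqrt{- \frac{75776009}{28}} = \frac{i \sqrt{530432063}}{14}$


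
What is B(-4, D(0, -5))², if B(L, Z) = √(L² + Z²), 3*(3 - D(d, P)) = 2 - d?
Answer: 193/9 ≈ 21.444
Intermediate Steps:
D(d, P) = 7/3 + d/3 (D(d, P) = 3 - (2 - d)/3 = 3 + (-⅔ + d/3) = 7/3 + d/3)
B(-4, D(0, -5))² = (√((-4)² + (7/3 + (⅓)*0)²))² = (√(16 + (7/3 + 0)²))² = (√(16 + (7/3)²))² = (√(16 + 49/9))² = (√(193/9))² = (√193/3)² = 193/9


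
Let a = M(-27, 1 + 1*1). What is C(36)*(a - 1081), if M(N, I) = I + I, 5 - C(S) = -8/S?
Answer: -16873/3 ≈ -5624.3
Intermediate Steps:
C(S) = 5 + 8/S (C(S) = 5 - (-8)/S = 5 + 8/S)
M(N, I) = 2*I
a = 4 (a = 2*(1 + 1*1) = 2*(1 + 1) = 2*2 = 4)
C(36)*(a - 1081) = (5 + 8/36)*(4 - 1081) = (5 + 8*(1/36))*(-1077) = (5 + 2/9)*(-1077) = (47/9)*(-1077) = -16873/3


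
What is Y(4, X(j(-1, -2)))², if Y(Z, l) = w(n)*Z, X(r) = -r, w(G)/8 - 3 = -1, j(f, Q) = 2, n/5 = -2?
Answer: 4096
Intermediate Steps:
n = -10 (n = 5*(-2) = -10)
w(G) = 16 (w(G) = 24 + 8*(-1) = 24 - 8 = 16)
Y(Z, l) = 16*Z
Y(4, X(j(-1, -2)))² = (16*4)² = 64² = 4096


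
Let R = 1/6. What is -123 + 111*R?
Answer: -209/2 ≈ -104.50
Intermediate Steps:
R = 1/6 ≈ 0.16667
-123 + 111*R = -123 + 111*(1/6) = -123 + 37/2 = -209/2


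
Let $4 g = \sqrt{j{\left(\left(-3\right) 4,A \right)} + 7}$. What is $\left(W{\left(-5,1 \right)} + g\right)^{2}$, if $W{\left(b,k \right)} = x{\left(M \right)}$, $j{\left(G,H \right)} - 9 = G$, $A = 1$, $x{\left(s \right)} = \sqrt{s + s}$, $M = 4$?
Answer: $\frac{33}{4} + 2 \sqrt{2} \approx 11.078$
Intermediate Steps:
$x{\left(s \right)} = \sqrt{2} \sqrt{s}$ ($x{\left(s \right)} = \sqrt{2 s} = \sqrt{2} \sqrt{s}$)
$j{\left(G,H \right)} = 9 + G$
$W{\left(b,k \right)} = 2 \sqrt{2}$ ($W{\left(b,k \right)} = \sqrt{2} \sqrt{4} = \sqrt{2} \cdot 2 = 2 \sqrt{2}$)
$g = \frac{1}{2}$ ($g = \frac{\sqrt{\left(9 - 12\right) + 7}}{4} = \frac{\sqrt{-3 + 7}}{4} = \frac{\sqrt{4}}{4} = \frac{1}{4} \cdot 2 = \frac{1}{2} \approx 0.5$)
$\left(W{\left(-5,1 \right)} + g\right)^{2} = \left(2 \sqrt{2} + \frac{1}{2}\right)^{2} = \left(\frac{1}{2} + 2 \sqrt{2}\right)^{2}$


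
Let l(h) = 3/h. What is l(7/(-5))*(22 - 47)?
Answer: 375/7 ≈ 53.571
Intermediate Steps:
l(7/(-5))*(22 - 47) = (3/((7/(-5))))*(22 - 47) = (3/((7*(-⅕))))*(-25) = (3/(-7/5))*(-25) = (3*(-5/7))*(-25) = -15/7*(-25) = 375/7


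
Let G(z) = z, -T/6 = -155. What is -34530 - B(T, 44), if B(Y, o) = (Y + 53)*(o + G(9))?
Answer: -86629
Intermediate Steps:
T = 930 (T = -6*(-155) = 930)
B(Y, o) = (9 + o)*(53 + Y) (B(Y, o) = (Y + 53)*(o + 9) = (53 + Y)*(9 + o) = (9 + o)*(53 + Y))
-34530 - B(T, 44) = -34530 - (477 + 9*930 + 53*44 + 930*44) = -34530 - (477 + 8370 + 2332 + 40920) = -34530 - 1*52099 = -34530 - 52099 = -86629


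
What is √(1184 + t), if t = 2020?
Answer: 6*√89 ≈ 56.604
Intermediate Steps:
√(1184 + t) = √(1184 + 2020) = √3204 = 6*√89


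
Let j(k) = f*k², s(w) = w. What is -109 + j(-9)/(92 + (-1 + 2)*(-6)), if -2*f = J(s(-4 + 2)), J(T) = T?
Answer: -9293/86 ≈ -108.06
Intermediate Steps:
f = 1 (f = -(-4 + 2)/2 = -½*(-2) = 1)
j(k) = k² (j(k) = 1*k² = k²)
-109 + j(-9)/(92 + (-1 + 2)*(-6)) = -109 + (-9)²/(92 + (-1 + 2)*(-6)) = -109 + 81/(92 + 1*(-6)) = -109 + 81/(92 - 6) = -109 + 81/86 = -9293/86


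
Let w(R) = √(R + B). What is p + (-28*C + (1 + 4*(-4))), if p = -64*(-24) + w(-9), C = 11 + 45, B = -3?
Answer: -47 + 2*I*√3 ≈ -47.0 + 3.4641*I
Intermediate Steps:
C = 56
w(R) = √(-3 + R) (w(R) = √(R - 3) = √(-3 + R))
p = 1536 + 2*I*√3 (p = -64*(-24) + √(-3 - 9) = 1536 + √(-12) = 1536 + 2*I*√3 ≈ 1536.0 + 3.4641*I)
p + (-28*C + (1 + 4*(-4))) = (1536 + 2*I*√3) + (-28*56 + (1 + 4*(-4))) = (1536 + 2*I*√3) + (-1568 + (1 - 16)) = (1536 + 2*I*√3) + (-1568 - 15) = (1536 + 2*I*√3) - 1583 = -47 + 2*I*√3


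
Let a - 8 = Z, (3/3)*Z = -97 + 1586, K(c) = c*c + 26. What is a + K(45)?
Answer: 3548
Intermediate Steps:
K(c) = 26 + c² (K(c) = c² + 26 = 26 + c²)
Z = 1489 (Z = -97 + 1586 = 1489)
a = 1497 (a = 8 + 1489 = 1497)
a + K(45) = 1497 + (26 + 45²) = 1497 + (26 + 2025) = 1497 + 2051 = 3548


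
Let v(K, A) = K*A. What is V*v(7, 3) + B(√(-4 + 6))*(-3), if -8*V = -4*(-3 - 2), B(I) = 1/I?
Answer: -105/2 - 3*√2/2 ≈ -54.621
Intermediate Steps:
v(K, A) = A*K
V = -5/2 (V = -(-1)*(-3 - 2)/2 = -(-1)*(-5)/2 = -⅛*20 = -5/2 ≈ -2.5000)
V*v(7, 3) + B(√(-4 + 6))*(-3) = -15*7/2 - 3/√(-4 + 6) = -5/2*21 - 3/√2 = -105/2 + (√2/2)*(-3) = -105/2 - 3*√2/2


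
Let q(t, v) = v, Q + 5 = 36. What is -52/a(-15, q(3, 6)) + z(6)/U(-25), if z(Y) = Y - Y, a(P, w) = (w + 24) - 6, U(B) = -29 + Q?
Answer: -13/6 ≈ -2.1667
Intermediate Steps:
Q = 31 (Q = -5 + 36 = 31)
U(B) = 2 (U(B) = -29 + 31 = 2)
a(P, w) = 18 + w (a(P, w) = (24 + w) - 6 = 18 + w)
z(Y) = 0
-52/a(-15, q(3, 6)) + z(6)/U(-25) = -52/(18 + 6) + 0/2 = -52/24 + 0*(½) = -52*1/24 + 0 = -13/6 + 0 = -13/6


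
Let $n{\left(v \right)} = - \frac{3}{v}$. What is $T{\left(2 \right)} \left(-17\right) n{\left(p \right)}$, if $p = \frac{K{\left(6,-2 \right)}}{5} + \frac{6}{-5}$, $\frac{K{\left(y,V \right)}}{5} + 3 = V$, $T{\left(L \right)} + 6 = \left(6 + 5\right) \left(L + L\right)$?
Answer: $- \frac{9690}{31} \approx -312.58$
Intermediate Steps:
$T{\left(L \right)} = -6 + 22 L$ ($T{\left(L \right)} = -6 + \left(6 + 5\right) \left(L + L\right) = -6 + 11 \cdot 2 L = -6 + 22 L$)
$K{\left(y,V \right)} = -15 + 5 V$
$p = - \frac{31}{5}$ ($p = \frac{-15 + 5 \left(-2\right)}{5} + \frac{6}{-5} = \left(-15 - 10\right) \frac{1}{5} + 6 \left(- \frac{1}{5}\right) = \left(-25\right) \frac{1}{5} - \frac{6}{5} = -5 - \frac{6}{5} = - \frac{31}{5} \approx -6.2$)
$T{\left(2 \right)} \left(-17\right) n{\left(p \right)} = \left(-6 + 22 \cdot 2\right) \left(-17\right) \left(- \frac{3}{- \frac{31}{5}}\right) = \left(-6 + 44\right) \left(-17\right) \left(\left(-3\right) \left(- \frac{5}{31}\right)\right) = 38 \left(-17\right) \frac{15}{31} = \left(-646\right) \frac{15}{31} = - \frac{9690}{31}$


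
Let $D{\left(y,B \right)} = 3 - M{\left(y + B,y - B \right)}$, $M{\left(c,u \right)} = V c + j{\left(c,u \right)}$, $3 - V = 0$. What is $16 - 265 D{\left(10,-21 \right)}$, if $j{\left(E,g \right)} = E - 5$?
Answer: $-13764$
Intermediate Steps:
$j{\left(E,g \right)} = -5 + E$
$V = 3$ ($V = 3 - 0 = 3 + 0 = 3$)
$M{\left(c,u \right)} = -5 + 4 c$ ($M{\left(c,u \right)} = 3 c + \left(-5 + c\right) = -5 + 4 c$)
$D{\left(y,B \right)} = 8 - 4 B - 4 y$ ($D{\left(y,B \right)} = 3 - \left(-5 + 4 \left(y + B\right)\right) = 3 - \left(-5 + 4 \left(B + y\right)\right) = 3 - \left(-5 + \left(4 B + 4 y\right)\right) = 3 - \left(-5 + 4 B + 4 y\right) = 8 - 4 B - 4 y$)
$16 - 265 D{\left(10,-21 \right)} = 16 - 265 \left(8 - -84 - 40\right) = 16 - 265 \left(8 + 84 - 40\right) = 16 - 13780 = -13764$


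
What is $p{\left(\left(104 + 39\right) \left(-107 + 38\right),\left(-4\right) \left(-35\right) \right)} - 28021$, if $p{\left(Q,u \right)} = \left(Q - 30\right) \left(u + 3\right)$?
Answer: $-1443292$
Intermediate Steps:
$p{\left(Q,u \right)} = \left(-30 + Q\right) \left(3 + u\right)$
$p{\left(\left(104 + 39\right) \left(-107 + 38\right),\left(-4\right) \left(-35\right) \right)} - 28021 = \left(-90 - 30 \left(\left(-4\right) \left(-35\right)\right) + 3 \left(104 + 39\right) \left(-107 + 38\right) + \left(104 + 39\right) \left(-107 + 38\right) \left(\left(-4\right) \left(-35\right)\right)\right) - 28021 = \left(-90 - 4200 + 3 \cdot 143 \left(-69\right) + 143 \left(-69\right) 140\right) - 28021 = \left(-90 - 4200 + 3 \left(-9867\right) - 1381380\right) - 28021 = \left(-90 - 4200 - 29601 - 1381380\right) - 28021 = -1415271 - 28021 = -1443292$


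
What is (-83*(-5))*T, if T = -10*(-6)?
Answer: 24900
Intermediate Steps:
T = 60
(-83*(-5))*T = -83*(-5)*60 = 415*60 = 24900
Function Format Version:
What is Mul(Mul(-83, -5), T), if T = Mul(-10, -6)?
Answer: 24900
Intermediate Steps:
T = 60
Mul(Mul(-83, -5), T) = Mul(Mul(-83, -5), 60) = Mul(415, 60) = 24900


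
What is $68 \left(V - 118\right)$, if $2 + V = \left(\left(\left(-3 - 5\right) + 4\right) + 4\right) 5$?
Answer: $-8160$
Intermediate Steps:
$V = -2$ ($V = -2 + \left(\left(\left(-3 - 5\right) + 4\right) + 4\right) 5 = -2 + \left(\left(-8 + 4\right) + 4\right) 5 = -2 + \left(-4 + 4\right) 5 = -2 + 0 \cdot 5 = -2 + 0 = -2$)
$68 \left(V - 118\right) = 68 \left(-2 - 118\right) = 68 \left(-120\right) = -8160$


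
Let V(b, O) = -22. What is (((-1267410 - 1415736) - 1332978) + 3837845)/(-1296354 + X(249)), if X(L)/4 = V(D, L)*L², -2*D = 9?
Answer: 178279/6752442 ≈ 0.026402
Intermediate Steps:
D = -9/2 (D = -½*9 = -9/2 ≈ -4.5000)
X(L) = -88*L² (X(L) = 4*(-22*L²) = -88*L²)
(((-1267410 - 1415736) - 1332978) + 3837845)/(-1296354 + X(249)) = (((-1267410 - 1415736) - 1332978) + 3837845)/(-1296354 - 88*249²) = ((-2683146 - 1332978) + 3837845)/(-1296354 - 88*62001) = (-4016124 + 3837845)/(-1296354 - 5456088) = -178279/(-6752442) = -178279*(-1/6752442) = 178279/6752442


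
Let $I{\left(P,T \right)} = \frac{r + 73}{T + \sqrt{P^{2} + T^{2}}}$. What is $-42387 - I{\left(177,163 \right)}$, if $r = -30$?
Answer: $- \frac{1327935314}{31329} - \frac{43 \sqrt{57898}}{31329} \approx -42387.0$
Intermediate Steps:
$I{\left(P,T \right)} = \frac{43}{T + \sqrt{P^{2} + T^{2}}}$ ($I{\left(P,T \right)} = \frac{-30 + 73}{T + \sqrt{P^{2} + T^{2}}} = \frac{43}{T + \sqrt{P^{2} + T^{2}}}$)
$-42387 - I{\left(177,163 \right)} = -42387 - \frac{43}{163 + \sqrt{177^{2} + 163^{2}}} = -42387 - \frac{43}{163 + \sqrt{31329 + 26569}} = -42387 - \frac{43}{163 + \sqrt{57898}}$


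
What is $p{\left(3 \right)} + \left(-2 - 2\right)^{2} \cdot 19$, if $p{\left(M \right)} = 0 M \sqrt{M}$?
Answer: $304$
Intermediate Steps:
$p{\left(M \right)} = 0$ ($p{\left(M \right)} = 0 \sqrt{M} = 0$)
$p{\left(3 \right)} + \left(-2 - 2\right)^{2} \cdot 19 = 0 + \left(-2 - 2\right)^{2} \cdot 19 = 0 + \left(-4\right)^{2} \cdot 19 = 0 + 16 \cdot 19 = 0 + 304 = 304$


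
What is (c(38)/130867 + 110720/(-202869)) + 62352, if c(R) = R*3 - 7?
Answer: 1655359890151639/26548857423 ≈ 62351.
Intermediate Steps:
c(R) = -7 + 3*R (c(R) = 3*R - 7 = -7 + 3*R)
(c(38)/130867 + 110720/(-202869)) + 62352 = ((-7 + 3*38)/130867 + 110720/(-202869)) + 62352 = ((-7 + 114)*(1/130867) + 110720*(-1/202869)) + 62352 = (107*(1/130867) - 110720/202869) + 62352 = (107/130867 - 110720/202869) + 62352 = -14467887257/26548857423 + 62352 = 1655359890151639/26548857423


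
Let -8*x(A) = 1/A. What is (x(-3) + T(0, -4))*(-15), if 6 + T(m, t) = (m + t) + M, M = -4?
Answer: 1675/8 ≈ 209.38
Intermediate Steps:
T(m, t) = -10 + m + t (T(m, t) = -6 + ((m + t) - 4) = -6 + (-4 + m + t) = -10 + m + t)
x(A) = -1/(8*A)
(x(-3) + T(0, -4))*(-15) = (-1/8/(-3) + (-10 + 0 - 4))*(-15) = (-1/8*(-1/3) - 14)*(-15) = (1/24 - 14)*(-15) = -335/24*(-15) = 1675/8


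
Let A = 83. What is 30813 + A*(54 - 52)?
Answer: 30979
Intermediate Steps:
30813 + A*(54 - 52) = 30813 + 83*(54 - 52) = 30813 + 83*2 = 30813 + 166 = 30979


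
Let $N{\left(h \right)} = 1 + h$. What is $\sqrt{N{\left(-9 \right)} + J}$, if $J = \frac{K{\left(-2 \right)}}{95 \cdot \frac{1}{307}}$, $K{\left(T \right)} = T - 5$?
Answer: $\frac{i \sqrt{276355}}{95} \approx 5.5336 i$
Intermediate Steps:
$K{\left(T \right)} = -5 + T$
$J = - \frac{2149}{95}$ ($J = \frac{-5 - 2}{95 \cdot \frac{1}{307}} = - \frac{7}{95 \cdot \frac{1}{307}} = - \frac{7}{\frac{95}{307}} = \left(-7\right) \frac{307}{95} = - \frac{2149}{95} \approx -22.621$)
$\sqrt{N{\left(-9 \right)} + J} = \sqrt{\left(1 - 9\right) - \frac{2149}{95}} = \sqrt{-8 - \frac{2149}{95}} = \sqrt{- \frac{2909}{95}} = \frac{i \sqrt{276355}}{95}$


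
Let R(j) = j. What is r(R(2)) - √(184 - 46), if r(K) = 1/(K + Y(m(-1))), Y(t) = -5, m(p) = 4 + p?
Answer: -⅓ - √138 ≈ -12.081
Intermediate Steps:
r(K) = 1/(-5 + K) (r(K) = 1/(K - 5) = 1/(-5 + K))
r(R(2)) - √(184 - 46) = 1/(-5 + 2) - √(184 - 46) = 1/(-3) - √138 = -⅓ - √138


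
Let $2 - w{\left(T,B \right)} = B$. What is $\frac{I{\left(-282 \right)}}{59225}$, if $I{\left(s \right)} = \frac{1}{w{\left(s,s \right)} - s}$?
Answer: $\frac{1}{33521350} \approx 2.9832 \cdot 10^{-8}$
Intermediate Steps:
$w{\left(T,B \right)} = 2 - B$
$I{\left(s \right)} = \frac{1}{2 - 2 s}$ ($I{\left(s \right)} = \frac{1}{\left(2 - s\right) - s} = \frac{1}{2 - 2 s}$)
$\frac{I{\left(-282 \right)}}{59225} = \frac{\left(-1\right) \frac{1}{-2 + 2 \left(-282\right)}}{59225} = - \frac{1}{-2 - 564} \cdot \frac{1}{59225} = - \frac{1}{-566} \cdot \frac{1}{59225} = \left(-1\right) \left(- \frac{1}{566}\right) \frac{1}{59225} = \frac{1}{566} \cdot \frac{1}{59225} = \frac{1}{33521350}$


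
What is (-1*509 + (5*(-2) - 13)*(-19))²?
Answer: 5184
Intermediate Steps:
(-1*509 + (5*(-2) - 13)*(-19))² = (-509 + (-10 - 13)*(-19))² = (-509 - 23*(-19))² = (-509 + 437)² = (-72)² = 5184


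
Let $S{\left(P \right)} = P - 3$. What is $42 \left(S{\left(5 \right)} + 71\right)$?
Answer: $3066$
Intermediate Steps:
$S{\left(P \right)} = -3 + P$ ($S{\left(P \right)} = P - 3 = -3 + P$)
$42 \left(S{\left(5 \right)} + 71\right) = 42 \left(\left(-3 + 5\right) + 71\right) = 42 \left(2 + 71\right) = 42 \cdot 73 = 3066$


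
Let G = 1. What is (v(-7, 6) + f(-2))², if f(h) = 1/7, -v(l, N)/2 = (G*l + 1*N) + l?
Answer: 12769/49 ≈ 260.59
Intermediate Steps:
v(l, N) = -4*l - 2*N (v(l, N) = -2*((1*l + 1*N) + l) = -2*((l + N) + l) = -2*((N + l) + l) = -2*(N + 2*l) = -4*l - 2*N)
f(h) = ⅐
(v(-7, 6) + f(-2))² = ((-4*(-7) - 2*6) + ⅐)² = ((28 - 12) + ⅐)² = (16 + ⅐)² = (113/7)² = 12769/49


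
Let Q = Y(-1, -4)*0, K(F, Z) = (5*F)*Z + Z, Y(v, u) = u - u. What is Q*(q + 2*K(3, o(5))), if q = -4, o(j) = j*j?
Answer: 0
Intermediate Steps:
o(j) = j**2
Y(v, u) = 0
K(F, Z) = Z + 5*F*Z (K(F, Z) = 5*F*Z + Z = Z + 5*F*Z)
Q = 0 (Q = 0*0 = 0)
Q*(q + 2*K(3, o(5))) = 0*(-4 + 2*(5**2*(1 + 5*3))) = 0*(-4 + 2*(25*(1 + 15))) = 0*(-4 + 2*(25*16)) = 0*(-4 + 2*400) = 0*(-4 + 800) = 0*796 = 0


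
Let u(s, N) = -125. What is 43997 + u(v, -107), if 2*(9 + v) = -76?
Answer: 43872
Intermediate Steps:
v = -47 (v = -9 + (1/2)*(-76) = -9 - 38 = -47)
43997 + u(v, -107) = 43997 - 125 = 43872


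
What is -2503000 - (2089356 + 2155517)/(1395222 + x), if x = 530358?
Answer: -4819730984873/1925580 ≈ -2.5030e+6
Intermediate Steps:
-2503000 - (2089356 + 2155517)/(1395222 + x) = -2503000 - (2089356 + 2155517)/(1395222 + 530358) = -2503000 - 4244873/1925580 = -4819730984873/1925580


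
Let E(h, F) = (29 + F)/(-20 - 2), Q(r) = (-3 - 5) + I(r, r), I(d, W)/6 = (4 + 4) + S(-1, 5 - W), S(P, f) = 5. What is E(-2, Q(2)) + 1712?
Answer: 3415/2 ≈ 1707.5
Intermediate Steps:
I(d, W) = 78 (I(d, W) = 6*((4 + 4) + 5) = 6*(8 + 5) = 6*13 = 78)
Q(r) = 70 (Q(r) = (-3 - 5) + 78 = -8 + 78 = 70)
E(h, F) = -29/22 - F/22 (E(h, F) = (29 + F)/(-22) = (29 + F)*(-1/22) = -29/22 - F/22)
E(-2, Q(2)) + 1712 = (-29/22 - 1/22*70) + 1712 = (-29/22 - 35/11) + 1712 = -9/2 + 1712 = 3415/2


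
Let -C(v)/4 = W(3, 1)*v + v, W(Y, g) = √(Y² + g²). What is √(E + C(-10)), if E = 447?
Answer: √(487 + 40*√10) ≈ 24.769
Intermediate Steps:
C(v) = -4*v - 4*v*√10 (C(v) = -4*(√(3² + 1²)*v + v) = -4*(√(9 + 1)*v + v) = -4*(√10*v + v) = -4*(v*√10 + v) = -4*(v + v*√10) = -4*v - 4*v*√10)
√(E + C(-10)) = √(447 - 4*(-10)*(1 + √10)) = √(447 + (40 + 40*√10)) = √(487 + 40*√10)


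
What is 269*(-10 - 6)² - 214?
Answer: 68650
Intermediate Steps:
269*(-10 - 6)² - 214 = 269*(-16)² - 214 = 269*256 - 214 = 68864 - 214 = 68650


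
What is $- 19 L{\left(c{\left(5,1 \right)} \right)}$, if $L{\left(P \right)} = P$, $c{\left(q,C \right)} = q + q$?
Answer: $-190$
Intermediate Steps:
$c{\left(q,C \right)} = 2 q$
$- 19 L{\left(c{\left(5,1 \right)} \right)} = - 19 \cdot 2 \cdot 5 = \left(-19\right) 10 = -190$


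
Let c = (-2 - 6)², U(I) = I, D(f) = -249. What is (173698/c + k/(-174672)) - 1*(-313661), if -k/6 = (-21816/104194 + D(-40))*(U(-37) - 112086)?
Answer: 641713620155665/2022197152 ≈ 3.1734e+5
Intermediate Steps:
c = 64 (c = (-8)² = 64)
k = -8734198491018/52097 (k = -6*(-21816/104194 - 249)*(-37 - 112086) = -6*(-21816*1/104194 - 249)*(-112123) = -6*(-10908/52097 - 249)*(-112123) = -(-77898366)*(-112123)/52097 = -6*1455699748503/52097 = -8734198491018/52097 ≈ -1.6765e+8)
(173698/c + k/(-174672)) - 1*(-313661) = (173698/64 - 8734198491018/52097/(-174672)) - 1*(-313661) = (173698*(1/64) - 8734198491018/52097*(-1/174672)) + 313661 = (86849/32 + 485233249501/505549288) + 313661 = 7429239262193/2022197152 + 313661 = 641713620155665/2022197152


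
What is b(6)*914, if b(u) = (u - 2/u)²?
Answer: 264146/9 ≈ 29350.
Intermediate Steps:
b(6)*914 = ((-2 + 6²)²/6²)*914 = ((-2 + 36)²/36)*914 = ((1/36)*34²)*914 = ((1/36)*1156)*914 = (289/9)*914 = 264146/9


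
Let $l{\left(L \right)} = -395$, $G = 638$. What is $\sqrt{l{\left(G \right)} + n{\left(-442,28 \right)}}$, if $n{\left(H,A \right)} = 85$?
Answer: $i \sqrt{310} \approx 17.607 i$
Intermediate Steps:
$\sqrt{l{\left(G \right)} + n{\left(-442,28 \right)}} = \sqrt{-395 + 85} = \sqrt{-310} = i \sqrt{310}$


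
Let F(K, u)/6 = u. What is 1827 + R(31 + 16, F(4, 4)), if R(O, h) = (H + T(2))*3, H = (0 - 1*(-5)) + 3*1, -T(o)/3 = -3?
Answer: 1878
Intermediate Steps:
F(K, u) = 6*u
T(o) = 9 (T(o) = -3*(-3) = 9)
H = 8 (H = (0 + 5) + 3 = 5 + 3 = 8)
R(O, h) = 51 (R(O, h) = (8 + 9)*3 = 17*3 = 51)
1827 + R(31 + 16, F(4, 4)) = 1827 + 51 = 1878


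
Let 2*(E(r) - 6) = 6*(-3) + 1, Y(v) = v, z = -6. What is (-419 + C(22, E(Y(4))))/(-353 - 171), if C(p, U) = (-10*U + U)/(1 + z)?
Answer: 847/1048 ≈ 0.80821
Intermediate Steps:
E(r) = -5/2 (E(r) = 6 + (6*(-3) + 1)/2 = 6 + (-18 + 1)/2 = 6 + (½)*(-17) = 6 - 17/2 = -5/2)
C(p, U) = 9*U/5 (C(p, U) = (-10*U + U)/(1 - 6) = -9*U/(-5) = -9*U*(-⅕) = 9*U/5)
(-419 + C(22, E(Y(4))))/(-353 - 171) = (-419 + (9/5)*(-5/2))/(-353 - 171) = (-419 - 9/2)/(-524) = -847/2*(-1/524) = 847/1048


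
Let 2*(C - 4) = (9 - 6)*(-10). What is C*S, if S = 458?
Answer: -5038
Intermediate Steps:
C = -11 (C = 4 + ((9 - 6)*(-10))/2 = 4 + (3*(-10))/2 = 4 + (1/2)*(-30) = 4 - 15 = -11)
C*S = -11*458 = -5038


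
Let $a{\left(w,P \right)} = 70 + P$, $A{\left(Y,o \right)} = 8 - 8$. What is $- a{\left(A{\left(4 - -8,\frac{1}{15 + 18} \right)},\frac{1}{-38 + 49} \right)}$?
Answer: $- \frac{771}{11} \approx -70.091$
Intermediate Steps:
$A{\left(Y,o \right)} = 0$ ($A{\left(Y,o \right)} = 8 - 8 = 0$)
$- a{\left(A{\left(4 - -8,\frac{1}{15 + 18} \right)},\frac{1}{-38 + 49} \right)} = - (70 + \frac{1}{-38 + 49}) = - (70 + \frac{1}{11}) = \left(-1\right) \frac{771}{11} = - \frac{771}{11}$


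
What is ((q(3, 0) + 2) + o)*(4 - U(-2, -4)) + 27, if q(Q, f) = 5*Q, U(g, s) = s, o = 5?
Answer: 203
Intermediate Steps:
((q(3, 0) + 2) + o)*(4 - U(-2, -4)) + 27 = ((5*3 + 2) + 5)*(4 - 1*(-4)) + 27 = ((15 + 2) + 5)*(4 + 4) + 27 = (17 + 5)*8 + 27 = 22*8 + 27 = 176 + 27 = 203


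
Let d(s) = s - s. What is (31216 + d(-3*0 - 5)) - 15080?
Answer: 16136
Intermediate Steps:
d(s) = 0
(31216 + d(-3*0 - 5)) - 15080 = (31216 + 0) - 15080 = 31216 - 15080 = 16136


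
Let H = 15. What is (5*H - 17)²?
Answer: 3364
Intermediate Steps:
(5*H - 17)² = (5*15 - 17)² = (75 - 17)² = 58² = 3364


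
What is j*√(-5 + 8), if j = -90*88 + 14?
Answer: -7906*√3 ≈ -13694.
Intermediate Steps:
j = -7906 (j = -7920 + 14 = -7906)
j*√(-5 + 8) = -7906*√(-5 + 8) = -7906*√3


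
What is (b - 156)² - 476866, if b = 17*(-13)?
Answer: -334737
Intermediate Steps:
b = -221
(b - 156)² - 476866 = (-221 - 156)² - 476866 = (-377)² - 476866 = 142129 - 476866 = -334737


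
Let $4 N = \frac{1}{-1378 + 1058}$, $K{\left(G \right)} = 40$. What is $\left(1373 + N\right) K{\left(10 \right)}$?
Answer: $\frac{1757439}{32} \approx 54920.0$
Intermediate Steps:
$N = - \frac{1}{1280}$ ($N = \frac{1}{4 \left(-1378 + 1058\right)} = \frac{1}{4 \left(-320\right)} = \frac{1}{4} \left(- \frac{1}{320}\right) = - \frac{1}{1280} \approx -0.00078125$)
$\left(1373 + N\right) K{\left(10 \right)} = \left(1373 - \frac{1}{1280}\right) 40 = \frac{1757439}{1280} \cdot 40 = \frac{1757439}{32}$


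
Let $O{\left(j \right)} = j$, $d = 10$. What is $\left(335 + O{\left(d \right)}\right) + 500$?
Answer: $845$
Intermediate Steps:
$\left(335 + O{\left(d \right)}\right) + 500 = \left(335 + 10\right) + 500 = 345 + 500 = 845$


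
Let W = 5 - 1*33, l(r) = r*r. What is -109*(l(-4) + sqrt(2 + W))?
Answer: -1744 - 109*I*sqrt(26) ≈ -1744.0 - 555.79*I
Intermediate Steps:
l(r) = r**2
W = -28 (W = 5 - 33 = -28)
-109*(l(-4) + sqrt(2 + W)) = -109*((-4)**2 + sqrt(2 - 28)) = -109*(16 + sqrt(-26)) = -109*(16 + I*sqrt(26)) = -1744 - 109*I*sqrt(26)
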